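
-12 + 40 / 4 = -2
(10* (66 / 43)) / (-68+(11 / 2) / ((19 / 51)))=-25080 / 86989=-0.29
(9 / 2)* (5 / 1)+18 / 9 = 49 / 2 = 24.50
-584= -584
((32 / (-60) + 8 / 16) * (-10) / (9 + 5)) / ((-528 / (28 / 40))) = -1 / 31680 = -0.00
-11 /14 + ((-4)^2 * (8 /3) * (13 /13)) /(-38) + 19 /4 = 2.84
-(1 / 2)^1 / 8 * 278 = -139 / 8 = -17.38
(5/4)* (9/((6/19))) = 285/8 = 35.62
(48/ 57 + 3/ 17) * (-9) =-2961/ 323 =-9.17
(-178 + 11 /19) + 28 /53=-178131 /1007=-176.89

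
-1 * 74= -74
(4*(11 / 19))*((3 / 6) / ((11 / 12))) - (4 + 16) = -356 / 19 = -18.74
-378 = -378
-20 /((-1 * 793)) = 20 /793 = 0.03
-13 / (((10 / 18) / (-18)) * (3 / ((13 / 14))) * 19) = 4563 / 665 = 6.86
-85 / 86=-0.99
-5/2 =-2.50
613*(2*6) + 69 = 7425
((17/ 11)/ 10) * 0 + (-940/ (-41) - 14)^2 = 133956/ 1681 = 79.69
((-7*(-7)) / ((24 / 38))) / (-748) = -931 / 8976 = -0.10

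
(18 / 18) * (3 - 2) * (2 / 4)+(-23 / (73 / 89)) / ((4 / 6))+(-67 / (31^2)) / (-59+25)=-99128025 / 2385202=-41.56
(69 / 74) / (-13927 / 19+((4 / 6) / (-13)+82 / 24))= -598 / 467939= -0.00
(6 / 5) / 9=2 / 15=0.13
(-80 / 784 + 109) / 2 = 2668 / 49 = 54.45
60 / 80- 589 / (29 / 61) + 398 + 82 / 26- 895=-2611897 / 1508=-1732.03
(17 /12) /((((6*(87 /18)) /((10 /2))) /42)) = 595 /58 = 10.26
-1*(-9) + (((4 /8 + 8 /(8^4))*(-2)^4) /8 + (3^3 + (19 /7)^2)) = 44.37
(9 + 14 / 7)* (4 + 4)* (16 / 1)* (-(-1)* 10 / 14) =7040 / 7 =1005.71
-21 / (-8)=21 / 8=2.62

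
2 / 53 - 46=-2436 / 53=-45.96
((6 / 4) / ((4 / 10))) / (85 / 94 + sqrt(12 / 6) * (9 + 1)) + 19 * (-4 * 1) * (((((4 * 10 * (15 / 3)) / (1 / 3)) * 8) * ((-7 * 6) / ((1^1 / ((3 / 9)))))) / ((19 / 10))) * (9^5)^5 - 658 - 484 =13254 * sqrt(2) / 70399 + 271699279141348694613394418110182287 / 140798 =1929709790915699758614429000000.00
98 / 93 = 1.05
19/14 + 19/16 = 285/112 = 2.54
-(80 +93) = -173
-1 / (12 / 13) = -13 / 12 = -1.08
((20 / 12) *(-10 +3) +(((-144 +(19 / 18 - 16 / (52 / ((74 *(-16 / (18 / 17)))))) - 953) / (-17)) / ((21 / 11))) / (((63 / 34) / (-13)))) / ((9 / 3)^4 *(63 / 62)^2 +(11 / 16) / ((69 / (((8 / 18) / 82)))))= -15037820963296 / 7219555182189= -2.08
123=123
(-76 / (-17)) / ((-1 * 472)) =-19 / 2006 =-0.01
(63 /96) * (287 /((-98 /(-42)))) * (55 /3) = 47355 /32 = 1479.84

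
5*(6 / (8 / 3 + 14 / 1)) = 9 / 5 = 1.80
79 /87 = 0.91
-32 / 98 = -16 / 49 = -0.33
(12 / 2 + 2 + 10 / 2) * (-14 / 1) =-182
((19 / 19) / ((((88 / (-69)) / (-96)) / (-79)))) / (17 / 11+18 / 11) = -65412 / 35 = -1868.91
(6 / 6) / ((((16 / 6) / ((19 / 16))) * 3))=19 / 128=0.15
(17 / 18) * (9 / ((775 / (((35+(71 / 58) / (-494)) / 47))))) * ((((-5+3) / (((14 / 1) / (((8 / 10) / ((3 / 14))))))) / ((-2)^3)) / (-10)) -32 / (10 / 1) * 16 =-16030467222733 / 313094730000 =-51.20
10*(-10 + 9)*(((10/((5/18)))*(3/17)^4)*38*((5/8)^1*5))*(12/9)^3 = -8208000/83521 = -98.27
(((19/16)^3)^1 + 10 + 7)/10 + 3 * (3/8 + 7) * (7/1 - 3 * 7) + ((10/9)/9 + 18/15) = -1017089477/3317760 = -306.56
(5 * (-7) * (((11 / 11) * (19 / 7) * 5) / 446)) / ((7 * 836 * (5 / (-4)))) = 0.00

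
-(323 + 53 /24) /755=-1561 /3624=-0.43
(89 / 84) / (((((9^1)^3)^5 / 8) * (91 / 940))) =167320 / 393457953432874239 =0.00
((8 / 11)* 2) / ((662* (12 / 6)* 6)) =2 / 10923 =0.00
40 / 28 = 1.43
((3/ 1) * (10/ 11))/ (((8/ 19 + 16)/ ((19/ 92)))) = 1805/ 52624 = 0.03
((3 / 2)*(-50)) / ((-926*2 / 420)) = 17.01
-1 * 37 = -37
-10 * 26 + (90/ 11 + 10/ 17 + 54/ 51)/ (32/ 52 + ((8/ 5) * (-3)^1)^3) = -4345982095/ 16709572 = -260.09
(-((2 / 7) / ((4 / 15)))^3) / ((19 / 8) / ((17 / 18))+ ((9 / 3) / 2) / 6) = -57375 / 128968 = -0.44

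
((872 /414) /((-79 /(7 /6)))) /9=-1526 /441531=-0.00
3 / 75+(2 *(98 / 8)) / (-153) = -919 / 7650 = -0.12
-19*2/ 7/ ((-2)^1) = 19/ 7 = 2.71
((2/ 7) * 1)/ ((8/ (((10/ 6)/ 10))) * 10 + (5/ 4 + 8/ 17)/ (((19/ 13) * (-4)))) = 10336/ 17353833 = 0.00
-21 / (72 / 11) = -77 / 24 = -3.21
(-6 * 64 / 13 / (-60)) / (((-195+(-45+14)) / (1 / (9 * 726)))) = -0.00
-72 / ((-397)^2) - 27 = -4255515 / 157609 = -27.00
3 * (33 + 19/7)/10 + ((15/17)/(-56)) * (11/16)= 163035/15232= 10.70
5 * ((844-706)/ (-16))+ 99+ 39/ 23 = 10593/ 184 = 57.57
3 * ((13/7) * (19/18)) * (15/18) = 1235/252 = 4.90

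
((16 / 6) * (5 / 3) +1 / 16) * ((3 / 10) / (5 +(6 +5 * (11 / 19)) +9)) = 12331 / 208800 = 0.06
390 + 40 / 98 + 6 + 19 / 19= 19473 / 49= 397.41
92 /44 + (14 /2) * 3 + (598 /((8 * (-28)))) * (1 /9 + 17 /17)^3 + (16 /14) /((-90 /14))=10806203 /561330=19.25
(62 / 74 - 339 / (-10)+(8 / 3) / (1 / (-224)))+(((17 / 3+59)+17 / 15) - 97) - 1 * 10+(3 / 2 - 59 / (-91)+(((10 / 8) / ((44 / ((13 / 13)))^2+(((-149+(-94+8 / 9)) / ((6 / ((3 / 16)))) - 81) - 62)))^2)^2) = -3398923567834137507333850349 / 5649363755140968265435305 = -601.65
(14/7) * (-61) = -122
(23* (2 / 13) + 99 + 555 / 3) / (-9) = -1246 / 39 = -31.95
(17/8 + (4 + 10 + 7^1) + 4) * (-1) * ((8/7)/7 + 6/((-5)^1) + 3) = -14911/280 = -53.25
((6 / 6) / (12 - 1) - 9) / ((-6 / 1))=49 / 33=1.48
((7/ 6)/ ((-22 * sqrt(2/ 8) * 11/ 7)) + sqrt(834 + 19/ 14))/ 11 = -49/ 7986 + sqrt(163730)/ 154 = 2.62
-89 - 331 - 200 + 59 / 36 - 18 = -22909 / 36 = -636.36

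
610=610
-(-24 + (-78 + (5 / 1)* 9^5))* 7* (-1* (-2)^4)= 33056016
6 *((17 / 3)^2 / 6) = 32.11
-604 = -604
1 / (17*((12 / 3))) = 1 / 68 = 0.01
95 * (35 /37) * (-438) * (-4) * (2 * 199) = 2318509200 /37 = 62662410.81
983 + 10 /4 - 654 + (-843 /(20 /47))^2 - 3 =1569955041 /400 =3924887.60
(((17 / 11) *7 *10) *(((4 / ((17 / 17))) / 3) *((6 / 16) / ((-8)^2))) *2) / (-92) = -595 / 32384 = -0.02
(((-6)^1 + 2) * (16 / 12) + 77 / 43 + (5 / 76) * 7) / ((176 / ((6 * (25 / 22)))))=-68675 / 575168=-0.12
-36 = -36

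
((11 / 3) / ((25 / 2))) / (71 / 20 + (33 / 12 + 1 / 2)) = 11 / 255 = 0.04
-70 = -70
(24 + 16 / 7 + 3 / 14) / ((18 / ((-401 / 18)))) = -21253 / 648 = -32.80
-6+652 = 646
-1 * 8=-8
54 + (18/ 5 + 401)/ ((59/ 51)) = 119103/ 295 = 403.74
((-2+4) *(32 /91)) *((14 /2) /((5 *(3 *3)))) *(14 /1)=896 /585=1.53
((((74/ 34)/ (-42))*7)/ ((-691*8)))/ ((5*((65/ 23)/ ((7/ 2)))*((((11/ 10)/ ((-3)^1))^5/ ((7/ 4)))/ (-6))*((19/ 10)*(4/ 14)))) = 44331249375/ 934581851918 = 0.05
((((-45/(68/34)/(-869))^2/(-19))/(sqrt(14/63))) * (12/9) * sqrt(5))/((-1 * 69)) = 675 * sqrt(10)/660010714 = 0.00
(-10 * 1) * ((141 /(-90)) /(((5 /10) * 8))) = 47 /12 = 3.92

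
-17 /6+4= 7 /6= 1.17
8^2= 64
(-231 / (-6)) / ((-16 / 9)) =-693 / 32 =-21.66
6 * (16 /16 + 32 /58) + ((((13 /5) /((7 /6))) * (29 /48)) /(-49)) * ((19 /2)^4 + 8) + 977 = 4852731643 /6366080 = 762.28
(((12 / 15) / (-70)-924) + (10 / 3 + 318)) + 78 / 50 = -315587 / 525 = -601.12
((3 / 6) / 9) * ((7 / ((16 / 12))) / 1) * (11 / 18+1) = 203 / 432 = 0.47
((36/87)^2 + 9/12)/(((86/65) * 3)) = 67145/289304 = 0.23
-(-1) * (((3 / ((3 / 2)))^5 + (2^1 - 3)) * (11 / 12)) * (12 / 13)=341 / 13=26.23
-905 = -905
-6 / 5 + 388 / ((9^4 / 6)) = -0.85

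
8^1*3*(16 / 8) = 48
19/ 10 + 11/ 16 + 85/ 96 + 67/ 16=7.66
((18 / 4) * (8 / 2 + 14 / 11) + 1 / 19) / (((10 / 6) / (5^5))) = 9318750 / 209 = 44587.32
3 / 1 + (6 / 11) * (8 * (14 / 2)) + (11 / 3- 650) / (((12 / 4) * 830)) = 2735101 / 82170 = 33.29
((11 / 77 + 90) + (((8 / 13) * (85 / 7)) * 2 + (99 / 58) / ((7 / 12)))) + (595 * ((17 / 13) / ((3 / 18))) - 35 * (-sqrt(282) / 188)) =4779.60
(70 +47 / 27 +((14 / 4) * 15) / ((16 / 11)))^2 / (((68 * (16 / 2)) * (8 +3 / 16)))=8680462561 / 3324893184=2.61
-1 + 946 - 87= 858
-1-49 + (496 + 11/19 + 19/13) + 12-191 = 66453/247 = 269.04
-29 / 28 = -1.04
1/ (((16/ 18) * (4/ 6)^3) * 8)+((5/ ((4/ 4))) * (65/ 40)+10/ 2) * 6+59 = 70771/ 512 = 138.22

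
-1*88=-88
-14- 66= -80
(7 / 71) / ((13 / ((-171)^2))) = 204687 / 923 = 221.76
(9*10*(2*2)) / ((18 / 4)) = 80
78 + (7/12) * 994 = 3947/6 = 657.83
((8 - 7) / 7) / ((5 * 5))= 1 / 175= 0.01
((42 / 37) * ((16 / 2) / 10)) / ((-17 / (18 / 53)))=-3024 / 166685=-0.02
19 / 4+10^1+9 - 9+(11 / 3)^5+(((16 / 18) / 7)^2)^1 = 32269277 / 47628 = 677.53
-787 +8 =-779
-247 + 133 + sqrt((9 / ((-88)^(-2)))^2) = 69582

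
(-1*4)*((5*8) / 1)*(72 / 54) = -640 / 3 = -213.33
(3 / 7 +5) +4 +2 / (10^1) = 337 / 35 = 9.63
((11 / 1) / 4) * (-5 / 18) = -0.76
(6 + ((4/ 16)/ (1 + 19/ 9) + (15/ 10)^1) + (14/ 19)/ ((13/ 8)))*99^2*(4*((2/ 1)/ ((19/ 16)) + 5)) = 276636841569/ 131404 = 2105239.12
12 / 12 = 1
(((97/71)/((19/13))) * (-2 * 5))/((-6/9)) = 14.02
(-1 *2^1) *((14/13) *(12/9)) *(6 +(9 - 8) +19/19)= -896/39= -22.97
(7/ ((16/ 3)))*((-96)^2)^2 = 111476736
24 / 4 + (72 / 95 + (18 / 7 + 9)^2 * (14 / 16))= 123.92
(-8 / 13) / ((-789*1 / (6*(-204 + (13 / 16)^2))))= -52055 / 54704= -0.95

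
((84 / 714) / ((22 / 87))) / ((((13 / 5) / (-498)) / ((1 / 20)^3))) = -21663 / 1944800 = -0.01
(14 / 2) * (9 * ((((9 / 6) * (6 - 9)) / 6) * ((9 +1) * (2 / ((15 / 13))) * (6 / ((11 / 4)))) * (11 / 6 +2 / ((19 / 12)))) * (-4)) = 4625712 / 209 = 22132.59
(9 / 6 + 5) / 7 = 13 / 14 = 0.93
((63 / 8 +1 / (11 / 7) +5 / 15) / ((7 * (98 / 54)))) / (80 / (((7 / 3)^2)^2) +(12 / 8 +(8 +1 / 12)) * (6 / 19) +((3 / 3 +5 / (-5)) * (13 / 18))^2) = 558999 / 4596724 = 0.12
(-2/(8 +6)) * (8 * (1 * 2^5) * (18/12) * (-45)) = 17280/7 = 2468.57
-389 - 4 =-393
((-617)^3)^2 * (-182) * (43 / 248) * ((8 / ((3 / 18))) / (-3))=863536747268824380388 / 31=27856024105445947754.45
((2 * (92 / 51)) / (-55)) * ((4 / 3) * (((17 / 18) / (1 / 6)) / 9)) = -736 / 13365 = -0.06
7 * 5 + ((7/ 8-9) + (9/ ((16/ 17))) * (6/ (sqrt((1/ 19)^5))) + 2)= 231/ 8 + 165699 * sqrt(19)/ 8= 90312.02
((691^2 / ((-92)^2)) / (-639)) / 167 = -477481 / 903218832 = -0.00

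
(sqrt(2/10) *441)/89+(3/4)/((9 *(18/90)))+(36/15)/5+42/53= 26857/15900+441 *sqrt(5)/445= 3.91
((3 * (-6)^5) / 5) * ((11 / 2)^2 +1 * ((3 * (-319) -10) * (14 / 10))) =6175154.88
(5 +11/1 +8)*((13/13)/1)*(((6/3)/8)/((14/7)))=3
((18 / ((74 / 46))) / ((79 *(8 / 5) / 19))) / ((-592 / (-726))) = 7138395 / 3460832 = 2.06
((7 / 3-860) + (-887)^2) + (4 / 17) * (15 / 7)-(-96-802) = 280891112 / 357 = 786809.84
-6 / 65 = -0.09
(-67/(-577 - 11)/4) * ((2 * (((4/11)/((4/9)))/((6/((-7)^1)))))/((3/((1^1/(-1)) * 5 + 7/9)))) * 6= 0.46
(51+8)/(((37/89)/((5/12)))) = 26255/444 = 59.13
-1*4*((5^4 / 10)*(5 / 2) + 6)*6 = -3894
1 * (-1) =-1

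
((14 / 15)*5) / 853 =0.01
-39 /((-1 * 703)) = 39 /703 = 0.06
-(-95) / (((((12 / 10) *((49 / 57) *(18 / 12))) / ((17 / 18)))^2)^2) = 646269576809375 / 49018425731856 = 13.18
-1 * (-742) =742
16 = 16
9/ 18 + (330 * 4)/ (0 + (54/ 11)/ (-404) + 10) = 5888273/ 44386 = 132.66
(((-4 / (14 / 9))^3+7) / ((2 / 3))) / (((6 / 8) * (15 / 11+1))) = -37741 / 4459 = -8.46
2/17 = 0.12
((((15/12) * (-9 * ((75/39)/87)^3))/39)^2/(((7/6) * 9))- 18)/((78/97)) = -11528514385440796877145863/515019542992226996343984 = -22.38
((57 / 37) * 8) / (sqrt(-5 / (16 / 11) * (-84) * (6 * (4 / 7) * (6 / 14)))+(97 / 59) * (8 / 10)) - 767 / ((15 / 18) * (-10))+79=3132900 * sqrt(2310) / 250636483+1071481235308 / 6265912075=171.60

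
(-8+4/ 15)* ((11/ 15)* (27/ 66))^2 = -87/ 125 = -0.70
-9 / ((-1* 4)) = 9 / 4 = 2.25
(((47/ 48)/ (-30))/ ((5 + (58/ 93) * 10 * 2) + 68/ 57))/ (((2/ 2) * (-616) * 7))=27683/ 68266894080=0.00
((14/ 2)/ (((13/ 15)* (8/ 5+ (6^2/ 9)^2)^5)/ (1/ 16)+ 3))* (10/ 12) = 546875/ 2195365055138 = 0.00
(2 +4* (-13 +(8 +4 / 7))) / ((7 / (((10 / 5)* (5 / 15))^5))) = -3520 / 11907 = -0.30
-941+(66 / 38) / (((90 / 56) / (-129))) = -102639 / 95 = -1080.41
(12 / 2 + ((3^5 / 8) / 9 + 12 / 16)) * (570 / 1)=23085 / 4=5771.25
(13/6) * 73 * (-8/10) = -1898/15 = -126.53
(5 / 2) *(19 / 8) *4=95 / 4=23.75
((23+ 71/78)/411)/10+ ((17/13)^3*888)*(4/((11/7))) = 602478188831/119191644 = 5054.70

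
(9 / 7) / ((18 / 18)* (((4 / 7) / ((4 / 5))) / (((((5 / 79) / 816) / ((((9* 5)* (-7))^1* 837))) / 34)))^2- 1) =9 / 47705265554949159091193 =0.00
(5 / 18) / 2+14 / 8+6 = 71 / 9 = 7.89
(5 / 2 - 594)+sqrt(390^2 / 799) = -1183 / 2+390 * sqrt(799) / 799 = -577.70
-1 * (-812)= 812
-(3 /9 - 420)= 1259 /3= 419.67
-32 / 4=-8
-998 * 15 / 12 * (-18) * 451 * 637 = 6451029585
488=488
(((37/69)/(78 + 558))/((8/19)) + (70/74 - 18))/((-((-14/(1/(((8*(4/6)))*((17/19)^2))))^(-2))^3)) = 509447862304479561935116040780382208/654965883875639991924063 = 777823509355.81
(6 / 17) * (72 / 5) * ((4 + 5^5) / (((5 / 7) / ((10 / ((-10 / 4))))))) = -37848384 / 425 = -89055.02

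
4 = 4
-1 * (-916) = 916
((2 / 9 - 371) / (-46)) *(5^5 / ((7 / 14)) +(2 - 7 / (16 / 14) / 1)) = 166739879 / 3312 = 50344.17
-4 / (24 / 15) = -5 / 2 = -2.50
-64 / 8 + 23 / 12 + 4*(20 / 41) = -2033 / 492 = -4.13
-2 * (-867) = 1734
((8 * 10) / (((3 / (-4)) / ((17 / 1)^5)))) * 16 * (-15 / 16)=2271771200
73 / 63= 1.16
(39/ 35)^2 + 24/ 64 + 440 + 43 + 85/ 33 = 487.19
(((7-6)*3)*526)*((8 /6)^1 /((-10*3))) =-1052 /15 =-70.13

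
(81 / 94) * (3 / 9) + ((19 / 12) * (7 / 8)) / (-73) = 88357 / 329376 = 0.27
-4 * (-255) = 1020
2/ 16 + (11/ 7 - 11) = -521/ 56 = -9.30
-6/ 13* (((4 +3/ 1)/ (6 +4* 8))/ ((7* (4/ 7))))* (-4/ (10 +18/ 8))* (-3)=-36/ 1729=-0.02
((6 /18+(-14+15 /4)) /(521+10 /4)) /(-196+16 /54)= 0.00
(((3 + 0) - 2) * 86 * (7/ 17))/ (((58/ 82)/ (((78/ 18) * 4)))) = 1283464/ 1479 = 867.79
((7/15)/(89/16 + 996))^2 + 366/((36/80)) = 46994514387544/57780140625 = 813.33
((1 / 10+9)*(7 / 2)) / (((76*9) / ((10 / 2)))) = 637 / 2736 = 0.23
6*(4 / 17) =24 / 17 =1.41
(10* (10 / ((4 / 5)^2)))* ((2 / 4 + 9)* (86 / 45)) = 102125 / 36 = 2836.81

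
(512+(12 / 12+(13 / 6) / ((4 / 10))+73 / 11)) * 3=69307 / 44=1575.16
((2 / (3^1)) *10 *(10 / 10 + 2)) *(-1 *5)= -100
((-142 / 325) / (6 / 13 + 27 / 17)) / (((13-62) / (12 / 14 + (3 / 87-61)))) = -29455628 / 112649775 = -0.26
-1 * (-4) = 4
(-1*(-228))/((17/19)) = 4332/17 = 254.82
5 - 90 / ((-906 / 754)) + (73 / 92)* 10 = 610105 / 6946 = 87.84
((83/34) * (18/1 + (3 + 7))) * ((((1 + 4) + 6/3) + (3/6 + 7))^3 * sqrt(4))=14170009/34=416764.97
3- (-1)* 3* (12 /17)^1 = 87 /17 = 5.12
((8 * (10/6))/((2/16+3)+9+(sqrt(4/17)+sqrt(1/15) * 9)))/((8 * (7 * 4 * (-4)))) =-425/(3360 * sqrt(17)+17136 * sqrt(15)+346290) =-0.00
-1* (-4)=4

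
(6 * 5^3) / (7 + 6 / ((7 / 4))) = 5250 / 73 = 71.92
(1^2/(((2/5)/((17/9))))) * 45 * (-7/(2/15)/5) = -8925/4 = -2231.25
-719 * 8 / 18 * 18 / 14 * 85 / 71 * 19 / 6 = -2322370 / 1491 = -1557.59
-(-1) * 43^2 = 1849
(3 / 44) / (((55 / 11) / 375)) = 225 / 44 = 5.11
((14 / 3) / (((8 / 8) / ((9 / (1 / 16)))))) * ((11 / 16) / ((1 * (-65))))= -462 / 65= -7.11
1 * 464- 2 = 462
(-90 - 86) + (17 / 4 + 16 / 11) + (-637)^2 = 17846343 / 44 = 405598.70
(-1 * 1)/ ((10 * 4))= -0.02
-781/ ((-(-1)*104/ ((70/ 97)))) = -27335/ 5044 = -5.42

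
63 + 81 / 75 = 1602 / 25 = 64.08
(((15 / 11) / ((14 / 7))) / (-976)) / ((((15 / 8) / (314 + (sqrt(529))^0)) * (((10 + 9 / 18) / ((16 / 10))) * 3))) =-4 / 671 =-0.01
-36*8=-288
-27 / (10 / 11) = -297 / 10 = -29.70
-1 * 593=-593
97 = 97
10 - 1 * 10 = 0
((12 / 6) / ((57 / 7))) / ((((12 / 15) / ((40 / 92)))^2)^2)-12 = -1528555577 / 127607496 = -11.98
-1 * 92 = -92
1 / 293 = 0.00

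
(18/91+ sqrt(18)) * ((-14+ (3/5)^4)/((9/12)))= -34676 * sqrt(2)/625 -208056/56875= -82.12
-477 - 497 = -974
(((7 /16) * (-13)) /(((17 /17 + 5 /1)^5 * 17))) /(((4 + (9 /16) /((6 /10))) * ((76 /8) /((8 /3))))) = -91 /37203786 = -0.00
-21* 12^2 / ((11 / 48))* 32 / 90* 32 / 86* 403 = -1663893504 / 2365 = -703549.05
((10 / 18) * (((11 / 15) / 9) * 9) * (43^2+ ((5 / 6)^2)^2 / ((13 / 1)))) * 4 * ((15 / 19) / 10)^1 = 237.89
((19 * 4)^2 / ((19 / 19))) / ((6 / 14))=40432 / 3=13477.33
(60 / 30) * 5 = 10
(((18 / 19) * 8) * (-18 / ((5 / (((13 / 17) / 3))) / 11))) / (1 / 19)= -123552 / 85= -1453.55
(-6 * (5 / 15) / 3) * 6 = -4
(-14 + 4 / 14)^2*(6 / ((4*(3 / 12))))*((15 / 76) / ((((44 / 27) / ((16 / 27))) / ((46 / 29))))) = 38154240 / 296989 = 128.47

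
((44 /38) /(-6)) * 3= -11 /19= -0.58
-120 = -120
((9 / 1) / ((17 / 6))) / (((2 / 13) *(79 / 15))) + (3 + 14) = 28096 / 1343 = 20.92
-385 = -385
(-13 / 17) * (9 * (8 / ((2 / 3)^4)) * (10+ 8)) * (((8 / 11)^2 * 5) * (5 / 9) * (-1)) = 15163200 / 2057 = 7371.51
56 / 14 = 4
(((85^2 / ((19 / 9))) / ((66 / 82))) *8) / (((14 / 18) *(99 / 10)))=71094000 / 16093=4417.70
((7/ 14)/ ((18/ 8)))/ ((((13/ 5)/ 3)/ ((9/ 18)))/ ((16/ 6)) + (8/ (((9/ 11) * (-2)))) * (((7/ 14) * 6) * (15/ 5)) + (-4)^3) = -40/ 19323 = -0.00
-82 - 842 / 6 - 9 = -694 / 3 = -231.33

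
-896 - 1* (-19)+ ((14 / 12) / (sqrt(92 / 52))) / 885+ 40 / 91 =-79767 / 91+ 7* sqrt(299) / 122130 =-876.56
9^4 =6561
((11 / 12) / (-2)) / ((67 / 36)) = -33 / 134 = -0.25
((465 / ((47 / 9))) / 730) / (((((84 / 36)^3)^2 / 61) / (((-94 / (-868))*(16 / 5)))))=4802652 / 300593195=0.02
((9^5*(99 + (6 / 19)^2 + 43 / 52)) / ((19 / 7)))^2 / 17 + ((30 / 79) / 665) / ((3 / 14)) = 47493259747376847504445487 / 170845799566832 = 277989039635.70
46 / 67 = 0.69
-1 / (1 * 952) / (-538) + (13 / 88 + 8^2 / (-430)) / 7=-189701 / 1211296240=-0.00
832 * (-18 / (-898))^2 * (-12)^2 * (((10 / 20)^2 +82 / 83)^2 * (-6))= -614731897728 / 1388829289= -442.63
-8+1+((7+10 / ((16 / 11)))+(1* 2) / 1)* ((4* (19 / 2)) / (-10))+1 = -2653 / 40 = -66.32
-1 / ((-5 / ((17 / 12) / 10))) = 17 / 600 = 0.03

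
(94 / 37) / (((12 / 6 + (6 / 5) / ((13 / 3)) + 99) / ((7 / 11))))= 42770 / 2679281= 0.02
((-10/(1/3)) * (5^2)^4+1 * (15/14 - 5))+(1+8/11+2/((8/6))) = -902343804/77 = -11718750.70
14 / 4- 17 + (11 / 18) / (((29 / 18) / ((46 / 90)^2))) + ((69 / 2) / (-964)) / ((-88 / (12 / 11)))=-367168458781 / 27399675600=-13.40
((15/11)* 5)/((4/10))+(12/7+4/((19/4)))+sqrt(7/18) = sqrt(14)/6+57355/2926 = 20.23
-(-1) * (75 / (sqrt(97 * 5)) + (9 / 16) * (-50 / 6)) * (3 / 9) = -25 / 16 + 5 * sqrt(485) / 97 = -0.43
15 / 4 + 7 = 43 / 4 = 10.75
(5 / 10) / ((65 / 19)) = 19 / 130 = 0.15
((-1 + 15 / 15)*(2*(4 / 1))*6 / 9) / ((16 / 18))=0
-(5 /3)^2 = -25 /9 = -2.78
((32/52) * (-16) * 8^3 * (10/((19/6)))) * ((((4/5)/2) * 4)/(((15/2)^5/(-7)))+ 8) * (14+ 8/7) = -843988349222912/437653125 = -1928441.27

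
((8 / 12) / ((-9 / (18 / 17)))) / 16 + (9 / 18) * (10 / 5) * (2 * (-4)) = -1633 / 204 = -8.00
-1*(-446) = 446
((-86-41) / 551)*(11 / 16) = -1397 / 8816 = -0.16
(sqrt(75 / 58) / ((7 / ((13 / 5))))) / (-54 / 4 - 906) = -13 * sqrt(174) / 373317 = -0.00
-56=-56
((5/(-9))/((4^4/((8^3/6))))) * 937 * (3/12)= -4685/108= -43.38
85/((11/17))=1445/11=131.36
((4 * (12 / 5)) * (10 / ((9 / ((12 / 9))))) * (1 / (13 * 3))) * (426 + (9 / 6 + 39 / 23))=156.52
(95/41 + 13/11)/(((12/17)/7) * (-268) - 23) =-187782/2684803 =-0.07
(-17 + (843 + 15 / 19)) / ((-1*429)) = -1.93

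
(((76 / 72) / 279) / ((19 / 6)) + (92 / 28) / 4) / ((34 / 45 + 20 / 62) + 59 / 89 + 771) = 8579155 / 8058931944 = 0.00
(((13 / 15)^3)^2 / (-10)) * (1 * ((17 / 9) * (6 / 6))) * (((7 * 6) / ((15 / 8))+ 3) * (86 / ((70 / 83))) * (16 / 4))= -829.26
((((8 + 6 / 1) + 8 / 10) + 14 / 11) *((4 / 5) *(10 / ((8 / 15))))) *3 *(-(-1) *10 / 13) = 6120 / 11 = 556.36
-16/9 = -1.78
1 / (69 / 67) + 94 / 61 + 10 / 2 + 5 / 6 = 23417 / 2806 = 8.35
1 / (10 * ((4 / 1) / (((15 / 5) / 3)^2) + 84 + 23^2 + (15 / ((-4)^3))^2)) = 2048 / 12637285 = 0.00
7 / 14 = 1 / 2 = 0.50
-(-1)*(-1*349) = -349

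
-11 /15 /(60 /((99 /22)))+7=1389 /200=6.94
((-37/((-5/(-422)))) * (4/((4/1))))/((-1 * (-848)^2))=7807/1797760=0.00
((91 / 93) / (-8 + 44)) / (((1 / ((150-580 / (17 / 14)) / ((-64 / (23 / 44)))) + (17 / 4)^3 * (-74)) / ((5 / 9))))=-233160200 / 87708346150599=-0.00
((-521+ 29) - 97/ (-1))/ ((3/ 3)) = -395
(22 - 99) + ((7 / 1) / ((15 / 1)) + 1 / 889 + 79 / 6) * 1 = -1689959 / 26670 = -63.37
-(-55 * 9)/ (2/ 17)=8415/ 2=4207.50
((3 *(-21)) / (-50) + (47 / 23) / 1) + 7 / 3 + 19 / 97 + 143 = 49806859 / 334650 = 148.83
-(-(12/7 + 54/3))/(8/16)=39.43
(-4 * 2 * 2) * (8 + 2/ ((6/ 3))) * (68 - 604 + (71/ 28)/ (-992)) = 133992063/ 1736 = 77184.37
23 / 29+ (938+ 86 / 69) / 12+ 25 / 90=952573 / 12006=79.34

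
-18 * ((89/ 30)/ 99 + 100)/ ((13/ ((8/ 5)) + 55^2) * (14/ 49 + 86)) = -4159246/ 604562475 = -0.01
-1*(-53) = 53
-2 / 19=-0.11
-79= -79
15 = 15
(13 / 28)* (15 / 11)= 195 / 308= 0.63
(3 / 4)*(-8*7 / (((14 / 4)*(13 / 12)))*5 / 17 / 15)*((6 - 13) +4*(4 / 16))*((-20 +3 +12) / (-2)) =720 / 221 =3.26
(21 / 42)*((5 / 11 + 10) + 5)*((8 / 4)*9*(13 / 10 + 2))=459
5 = 5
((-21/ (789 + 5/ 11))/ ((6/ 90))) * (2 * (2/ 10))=-693/ 4342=-0.16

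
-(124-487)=363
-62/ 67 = -0.93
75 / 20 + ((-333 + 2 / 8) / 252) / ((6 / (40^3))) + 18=-10631557 / 756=-14062.91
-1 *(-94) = 94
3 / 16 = 0.19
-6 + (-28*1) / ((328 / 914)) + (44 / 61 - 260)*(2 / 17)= -4869377 / 42517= -114.53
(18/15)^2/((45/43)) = 172/125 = 1.38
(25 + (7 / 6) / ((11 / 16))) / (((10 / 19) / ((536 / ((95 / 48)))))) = 3777728 / 275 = 13737.19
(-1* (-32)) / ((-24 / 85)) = -340 / 3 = -113.33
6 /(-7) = -6 /7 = -0.86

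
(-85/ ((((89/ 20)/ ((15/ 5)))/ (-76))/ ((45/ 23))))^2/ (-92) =-76055841000000/ 96374807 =-789167.25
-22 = -22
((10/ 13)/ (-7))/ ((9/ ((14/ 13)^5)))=-768320/ 43441281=-0.02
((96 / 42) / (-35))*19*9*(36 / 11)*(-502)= 49444992 / 2695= 18346.94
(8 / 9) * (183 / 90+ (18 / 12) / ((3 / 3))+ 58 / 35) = 872 / 189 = 4.61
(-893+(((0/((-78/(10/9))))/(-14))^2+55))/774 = -419/387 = -1.08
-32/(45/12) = -128/15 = -8.53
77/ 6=12.83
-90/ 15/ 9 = -2/ 3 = -0.67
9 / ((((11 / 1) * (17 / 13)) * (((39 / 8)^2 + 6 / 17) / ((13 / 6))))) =5408 / 96217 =0.06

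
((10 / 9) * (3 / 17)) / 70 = 1 / 357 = 0.00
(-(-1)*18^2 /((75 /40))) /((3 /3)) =864 /5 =172.80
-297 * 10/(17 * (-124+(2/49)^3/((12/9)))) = 34941753/24800399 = 1.41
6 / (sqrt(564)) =sqrt(141) / 47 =0.25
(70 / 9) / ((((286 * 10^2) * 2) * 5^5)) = 7 / 160875000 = 0.00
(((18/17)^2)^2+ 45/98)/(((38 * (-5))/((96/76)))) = -84276558/7387014845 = -0.01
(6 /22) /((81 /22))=2 /27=0.07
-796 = -796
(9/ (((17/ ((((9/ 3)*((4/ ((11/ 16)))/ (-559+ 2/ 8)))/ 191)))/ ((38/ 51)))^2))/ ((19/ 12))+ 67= 13709926879312036507/ 204625774317198025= 67.00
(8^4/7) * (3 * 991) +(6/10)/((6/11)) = 121774157/70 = 1739630.81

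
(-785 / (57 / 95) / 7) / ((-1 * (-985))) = -785 / 4137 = -0.19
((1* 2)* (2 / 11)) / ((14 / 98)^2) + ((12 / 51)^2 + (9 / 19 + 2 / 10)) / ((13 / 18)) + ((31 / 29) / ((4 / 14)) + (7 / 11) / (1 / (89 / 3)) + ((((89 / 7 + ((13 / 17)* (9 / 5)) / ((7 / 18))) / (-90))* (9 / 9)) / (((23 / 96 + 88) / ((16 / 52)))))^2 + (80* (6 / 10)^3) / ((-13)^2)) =41.55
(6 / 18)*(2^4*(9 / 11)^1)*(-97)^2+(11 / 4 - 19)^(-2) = 1908145376 / 46475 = 41057.46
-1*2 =-2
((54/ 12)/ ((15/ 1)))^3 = 27/ 1000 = 0.03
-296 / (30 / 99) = -4884 / 5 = -976.80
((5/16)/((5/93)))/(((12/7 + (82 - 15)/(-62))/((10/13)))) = 20181/2860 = 7.06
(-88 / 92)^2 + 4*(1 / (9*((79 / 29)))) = 405488 / 376119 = 1.08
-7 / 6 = -1.17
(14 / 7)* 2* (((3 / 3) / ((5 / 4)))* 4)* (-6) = -384 / 5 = -76.80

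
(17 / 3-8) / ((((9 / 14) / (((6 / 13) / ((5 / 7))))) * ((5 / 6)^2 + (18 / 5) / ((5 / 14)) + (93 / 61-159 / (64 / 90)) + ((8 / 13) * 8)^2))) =174079360 / 13884344791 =0.01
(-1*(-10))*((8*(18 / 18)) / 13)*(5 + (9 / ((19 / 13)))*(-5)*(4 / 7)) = -134000 / 1729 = -77.50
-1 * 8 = -8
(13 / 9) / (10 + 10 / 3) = 13 / 120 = 0.11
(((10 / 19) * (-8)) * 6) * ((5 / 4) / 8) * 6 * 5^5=-1406250 / 19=-74013.16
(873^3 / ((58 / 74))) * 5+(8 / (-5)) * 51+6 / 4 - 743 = 1230876202751 / 290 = 4244400699.14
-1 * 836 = -836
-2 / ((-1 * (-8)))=-1 / 4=-0.25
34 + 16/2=42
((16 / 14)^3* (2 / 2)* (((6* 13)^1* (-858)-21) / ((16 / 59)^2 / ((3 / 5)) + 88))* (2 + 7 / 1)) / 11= -402685421760 / 434019509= -927.80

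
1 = 1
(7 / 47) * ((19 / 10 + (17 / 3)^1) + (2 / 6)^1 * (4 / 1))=623 / 470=1.33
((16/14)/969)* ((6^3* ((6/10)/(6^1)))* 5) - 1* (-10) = 22898/2261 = 10.13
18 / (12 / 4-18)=-6 / 5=-1.20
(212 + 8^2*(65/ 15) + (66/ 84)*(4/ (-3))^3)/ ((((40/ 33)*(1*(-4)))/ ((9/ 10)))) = -253363/ 2800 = -90.49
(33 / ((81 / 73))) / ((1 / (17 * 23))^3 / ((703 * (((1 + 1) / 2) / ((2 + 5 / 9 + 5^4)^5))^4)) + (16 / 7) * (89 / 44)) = 0.00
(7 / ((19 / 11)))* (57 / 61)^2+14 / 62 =434224 / 115351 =3.76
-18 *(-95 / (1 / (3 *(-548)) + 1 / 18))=8433720 / 271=31120.74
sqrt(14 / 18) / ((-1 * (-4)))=sqrt(7) / 12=0.22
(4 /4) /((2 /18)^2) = 81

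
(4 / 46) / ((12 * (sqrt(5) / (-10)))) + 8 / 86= 0.06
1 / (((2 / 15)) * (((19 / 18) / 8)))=1080 / 19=56.84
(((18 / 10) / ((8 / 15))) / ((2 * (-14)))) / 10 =-0.01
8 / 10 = 4 / 5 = 0.80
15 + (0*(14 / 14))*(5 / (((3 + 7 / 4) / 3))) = 15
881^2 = 776161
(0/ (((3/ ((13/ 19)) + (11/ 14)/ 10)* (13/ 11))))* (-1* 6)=0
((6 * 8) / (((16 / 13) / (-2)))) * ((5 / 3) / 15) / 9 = -26 / 27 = -0.96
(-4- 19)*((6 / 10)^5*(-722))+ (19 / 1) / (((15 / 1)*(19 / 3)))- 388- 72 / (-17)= 48222511 / 53125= 907.72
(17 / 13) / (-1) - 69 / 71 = -2104 / 923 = -2.28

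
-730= -730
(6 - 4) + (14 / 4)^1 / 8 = 39 / 16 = 2.44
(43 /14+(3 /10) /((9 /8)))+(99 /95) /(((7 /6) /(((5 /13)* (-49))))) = -700033 /51870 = -13.50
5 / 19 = 0.26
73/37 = 1.97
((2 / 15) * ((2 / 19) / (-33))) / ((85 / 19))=-4 / 42075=-0.00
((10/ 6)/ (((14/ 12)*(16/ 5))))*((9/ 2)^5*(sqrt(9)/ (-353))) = -4428675/ 632576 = -7.00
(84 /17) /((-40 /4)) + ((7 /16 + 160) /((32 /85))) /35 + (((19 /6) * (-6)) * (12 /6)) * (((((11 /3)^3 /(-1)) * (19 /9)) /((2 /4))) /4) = 147241563481 /74027520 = 1989.01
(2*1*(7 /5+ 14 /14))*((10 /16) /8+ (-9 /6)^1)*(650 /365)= -3549 /292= -12.15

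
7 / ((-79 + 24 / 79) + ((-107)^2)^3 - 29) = 553 / 118557697787563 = 0.00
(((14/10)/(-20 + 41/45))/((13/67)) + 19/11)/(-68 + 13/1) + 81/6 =182081461/13512070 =13.48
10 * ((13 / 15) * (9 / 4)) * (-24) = -468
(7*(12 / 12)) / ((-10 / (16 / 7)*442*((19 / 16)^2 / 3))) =-3072 / 398905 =-0.01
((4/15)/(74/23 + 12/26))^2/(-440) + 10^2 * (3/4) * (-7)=-525.00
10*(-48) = -480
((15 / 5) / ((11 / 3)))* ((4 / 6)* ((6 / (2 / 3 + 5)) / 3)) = 36 / 187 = 0.19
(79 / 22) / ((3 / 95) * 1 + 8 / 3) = 22515 / 16918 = 1.33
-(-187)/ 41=187/ 41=4.56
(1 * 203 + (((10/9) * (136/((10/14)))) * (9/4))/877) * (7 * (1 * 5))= 6247745/877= 7124.00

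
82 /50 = 41 /25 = 1.64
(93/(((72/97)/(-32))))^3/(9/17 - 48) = 29582112181184/21789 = 1357662682.14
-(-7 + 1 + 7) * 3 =-3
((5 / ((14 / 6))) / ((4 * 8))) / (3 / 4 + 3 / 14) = 5 / 72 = 0.07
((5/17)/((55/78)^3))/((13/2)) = 73008/565675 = 0.13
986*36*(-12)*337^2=-48374942688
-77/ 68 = -1.13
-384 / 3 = -128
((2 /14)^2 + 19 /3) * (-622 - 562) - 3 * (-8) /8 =-7519.83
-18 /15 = -6 /5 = -1.20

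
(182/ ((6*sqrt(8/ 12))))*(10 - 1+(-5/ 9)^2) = 34307*sqrt(6)/ 243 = 345.82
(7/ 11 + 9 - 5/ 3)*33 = 263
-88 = -88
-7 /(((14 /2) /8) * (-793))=8 /793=0.01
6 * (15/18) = 5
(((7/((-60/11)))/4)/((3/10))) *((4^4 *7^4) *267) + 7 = -526529675/3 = -175509891.67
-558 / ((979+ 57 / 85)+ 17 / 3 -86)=-142290 / 229331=-0.62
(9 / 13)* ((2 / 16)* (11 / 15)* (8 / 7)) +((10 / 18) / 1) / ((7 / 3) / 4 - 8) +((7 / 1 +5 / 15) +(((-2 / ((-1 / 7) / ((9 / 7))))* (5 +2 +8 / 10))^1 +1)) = 1204572 / 8099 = 148.73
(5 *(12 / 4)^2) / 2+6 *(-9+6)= 9 / 2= 4.50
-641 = -641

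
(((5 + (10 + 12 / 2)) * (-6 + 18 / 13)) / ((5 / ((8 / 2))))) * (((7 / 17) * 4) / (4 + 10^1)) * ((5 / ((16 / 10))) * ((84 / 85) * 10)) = -1058400 / 3757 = -281.71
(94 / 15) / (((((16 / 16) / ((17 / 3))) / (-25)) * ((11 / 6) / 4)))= -63920 / 33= -1936.97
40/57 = 0.70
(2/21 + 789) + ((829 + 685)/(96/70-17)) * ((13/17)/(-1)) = 168559999/195279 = 863.18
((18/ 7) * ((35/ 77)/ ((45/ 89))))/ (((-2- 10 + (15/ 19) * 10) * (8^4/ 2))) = -1691/ 6150144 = -0.00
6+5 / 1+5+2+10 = 28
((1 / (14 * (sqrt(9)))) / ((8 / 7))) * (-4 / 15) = -1 / 180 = -0.01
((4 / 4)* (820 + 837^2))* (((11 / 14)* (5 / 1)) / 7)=38576395 / 98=393636.68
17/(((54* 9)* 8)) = 17/3888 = 0.00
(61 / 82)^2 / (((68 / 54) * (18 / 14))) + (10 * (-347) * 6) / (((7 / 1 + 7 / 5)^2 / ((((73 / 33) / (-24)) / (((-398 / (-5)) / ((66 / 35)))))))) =34622132627 / 35110445202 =0.99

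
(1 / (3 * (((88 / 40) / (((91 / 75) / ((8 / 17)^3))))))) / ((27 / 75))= 2235415 / 456192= 4.90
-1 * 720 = -720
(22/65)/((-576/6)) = -11/3120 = -0.00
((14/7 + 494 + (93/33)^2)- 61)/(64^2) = 13399/123904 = 0.11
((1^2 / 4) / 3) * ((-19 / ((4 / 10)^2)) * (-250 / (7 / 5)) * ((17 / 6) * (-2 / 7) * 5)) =-25234375 / 3528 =-7152.60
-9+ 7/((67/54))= -225/67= -3.36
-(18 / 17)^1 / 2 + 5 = 76 / 17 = 4.47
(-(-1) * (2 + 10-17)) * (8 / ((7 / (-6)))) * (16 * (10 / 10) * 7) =3840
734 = 734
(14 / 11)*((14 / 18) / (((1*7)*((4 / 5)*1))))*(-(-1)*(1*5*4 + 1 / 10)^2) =71.42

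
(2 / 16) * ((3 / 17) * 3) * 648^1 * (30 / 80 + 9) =54675 / 136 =402.02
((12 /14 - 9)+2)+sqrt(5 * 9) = -43 /7+3 * sqrt(5) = 0.57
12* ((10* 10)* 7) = 8400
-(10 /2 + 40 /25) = -33 /5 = -6.60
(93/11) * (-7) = -651/11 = -59.18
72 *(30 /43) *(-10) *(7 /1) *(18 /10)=-272160 /43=-6329.30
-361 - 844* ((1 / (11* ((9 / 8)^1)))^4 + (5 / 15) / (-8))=-62605754033 / 192119202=-325.87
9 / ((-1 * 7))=-9 / 7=-1.29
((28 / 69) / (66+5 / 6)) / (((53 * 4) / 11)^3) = 9317 / 10984740568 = 0.00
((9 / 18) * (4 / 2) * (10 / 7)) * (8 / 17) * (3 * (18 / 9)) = 480 / 119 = 4.03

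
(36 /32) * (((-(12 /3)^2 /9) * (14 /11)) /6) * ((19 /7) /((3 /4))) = -152 /99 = -1.54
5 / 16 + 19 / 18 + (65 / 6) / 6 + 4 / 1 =1033 / 144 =7.17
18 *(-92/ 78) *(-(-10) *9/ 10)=-2484/ 13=-191.08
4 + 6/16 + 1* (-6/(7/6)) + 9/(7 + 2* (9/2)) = -23/112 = -0.21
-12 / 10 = -6 / 5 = -1.20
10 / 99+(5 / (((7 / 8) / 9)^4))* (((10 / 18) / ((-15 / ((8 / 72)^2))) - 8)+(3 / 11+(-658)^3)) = -11048892731596730 / 693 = -15943568155262.24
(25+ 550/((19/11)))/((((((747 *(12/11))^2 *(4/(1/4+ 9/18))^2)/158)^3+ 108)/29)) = 0.00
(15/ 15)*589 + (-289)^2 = 84110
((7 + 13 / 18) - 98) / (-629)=1625 / 11322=0.14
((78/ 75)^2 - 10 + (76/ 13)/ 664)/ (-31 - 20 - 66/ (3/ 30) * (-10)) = -12016817/ 8832963750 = -0.00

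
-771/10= -77.10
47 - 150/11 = 367/11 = 33.36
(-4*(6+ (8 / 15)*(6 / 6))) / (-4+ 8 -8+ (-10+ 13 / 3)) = 392 / 145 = 2.70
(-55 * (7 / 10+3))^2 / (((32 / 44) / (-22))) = -20043529 / 16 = -1252720.56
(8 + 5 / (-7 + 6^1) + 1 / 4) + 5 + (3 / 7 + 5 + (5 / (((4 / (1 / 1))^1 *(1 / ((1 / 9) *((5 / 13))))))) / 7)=11209 / 819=13.69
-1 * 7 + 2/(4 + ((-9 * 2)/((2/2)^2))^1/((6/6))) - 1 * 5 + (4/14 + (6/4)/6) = -325/28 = -11.61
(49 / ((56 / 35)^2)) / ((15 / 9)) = 735 / 64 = 11.48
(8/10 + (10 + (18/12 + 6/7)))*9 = 8289/70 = 118.41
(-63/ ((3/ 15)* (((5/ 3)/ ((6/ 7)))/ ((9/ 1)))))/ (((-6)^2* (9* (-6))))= 3/ 4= 0.75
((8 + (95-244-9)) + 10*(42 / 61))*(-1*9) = 78570 / 61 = 1288.03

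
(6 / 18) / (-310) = -1 / 930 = -0.00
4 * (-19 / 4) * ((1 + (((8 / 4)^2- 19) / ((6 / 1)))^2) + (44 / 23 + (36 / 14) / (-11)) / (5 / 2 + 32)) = -67783697 / 488796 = -138.67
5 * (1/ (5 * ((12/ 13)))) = 13/ 12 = 1.08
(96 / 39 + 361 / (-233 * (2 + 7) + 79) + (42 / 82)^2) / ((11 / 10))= 561162585 / 242546447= 2.31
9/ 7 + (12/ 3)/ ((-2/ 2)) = -19/ 7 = -2.71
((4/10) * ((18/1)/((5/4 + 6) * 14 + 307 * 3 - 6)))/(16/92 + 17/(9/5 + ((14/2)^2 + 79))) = 358248/15420305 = 0.02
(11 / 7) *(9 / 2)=7.07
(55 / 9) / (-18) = -55 / 162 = -0.34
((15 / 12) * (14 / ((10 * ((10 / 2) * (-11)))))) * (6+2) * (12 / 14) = -12 / 55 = -0.22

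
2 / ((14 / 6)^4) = 0.07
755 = 755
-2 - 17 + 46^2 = 2097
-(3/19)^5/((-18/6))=81/2476099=0.00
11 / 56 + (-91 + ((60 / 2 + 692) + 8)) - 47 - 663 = -3965 / 56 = -70.80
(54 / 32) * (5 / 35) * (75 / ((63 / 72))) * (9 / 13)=18225 / 1274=14.31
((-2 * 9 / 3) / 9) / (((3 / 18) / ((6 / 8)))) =-3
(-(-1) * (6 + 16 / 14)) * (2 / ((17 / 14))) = 200 / 17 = 11.76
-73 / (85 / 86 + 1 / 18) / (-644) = 0.11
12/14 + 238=1672/7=238.86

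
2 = 2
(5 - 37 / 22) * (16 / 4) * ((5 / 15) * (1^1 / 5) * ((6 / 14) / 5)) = 146 / 1925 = 0.08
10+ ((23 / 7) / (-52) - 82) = -26231 / 364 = -72.06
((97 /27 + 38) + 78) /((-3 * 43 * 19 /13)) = -41977 /66177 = -0.63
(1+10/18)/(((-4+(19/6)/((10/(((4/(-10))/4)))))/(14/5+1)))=-1.47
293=293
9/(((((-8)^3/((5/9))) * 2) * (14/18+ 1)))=-45/16384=-0.00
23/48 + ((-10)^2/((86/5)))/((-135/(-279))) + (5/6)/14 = 60461/4816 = 12.55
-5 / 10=-1 / 2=-0.50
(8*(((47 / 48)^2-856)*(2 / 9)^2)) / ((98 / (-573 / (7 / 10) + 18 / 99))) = 15517808155 / 5501034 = 2820.89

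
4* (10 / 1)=40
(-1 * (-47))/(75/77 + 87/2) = 7238/6849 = 1.06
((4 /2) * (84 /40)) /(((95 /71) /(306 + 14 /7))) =459228 /475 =966.80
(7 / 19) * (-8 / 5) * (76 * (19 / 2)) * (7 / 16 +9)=-20083 / 5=-4016.60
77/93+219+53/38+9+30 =919627/3534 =260.22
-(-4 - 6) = 10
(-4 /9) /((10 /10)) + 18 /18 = 5 /9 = 0.56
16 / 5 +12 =76 / 5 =15.20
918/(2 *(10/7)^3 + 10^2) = 52479/6050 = 8.67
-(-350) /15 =70 /3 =23.33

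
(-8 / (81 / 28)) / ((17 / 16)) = -3584 / 1377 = -2.60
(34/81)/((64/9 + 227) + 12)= 34/19935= 0.00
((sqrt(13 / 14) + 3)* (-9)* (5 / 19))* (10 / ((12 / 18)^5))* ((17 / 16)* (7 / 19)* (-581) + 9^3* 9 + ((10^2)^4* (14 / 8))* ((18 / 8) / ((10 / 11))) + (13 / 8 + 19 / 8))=-21597487764009525 / 92416 - 7199162588003175* sqrt(182) / 1293824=-308764439248.25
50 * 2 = 100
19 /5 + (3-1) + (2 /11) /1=329 /55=5.98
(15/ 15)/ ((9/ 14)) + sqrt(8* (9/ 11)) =14/ 9 + 6* sqrt(22)/ 11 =4.11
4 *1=4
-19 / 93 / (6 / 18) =-19 / 31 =-0.61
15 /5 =3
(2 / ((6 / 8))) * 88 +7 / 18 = 4231 / 18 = 235.06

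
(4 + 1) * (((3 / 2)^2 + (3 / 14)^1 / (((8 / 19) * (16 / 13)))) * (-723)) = -17254395 / 1792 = -9628.57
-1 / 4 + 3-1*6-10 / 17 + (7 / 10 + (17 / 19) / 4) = -4707 / 1615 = -2.91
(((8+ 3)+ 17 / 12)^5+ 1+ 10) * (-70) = -2570487951535 / 124416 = -20660429.14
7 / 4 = 1.75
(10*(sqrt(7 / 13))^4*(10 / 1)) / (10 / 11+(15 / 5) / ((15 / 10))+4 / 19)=9.29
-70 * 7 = -490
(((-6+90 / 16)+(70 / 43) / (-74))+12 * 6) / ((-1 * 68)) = -911363 / 865504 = -1.05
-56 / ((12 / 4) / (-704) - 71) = 5632 / 7141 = 0.79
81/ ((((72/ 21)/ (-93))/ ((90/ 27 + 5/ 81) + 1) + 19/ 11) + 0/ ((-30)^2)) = 17207883/ 365165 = 47.12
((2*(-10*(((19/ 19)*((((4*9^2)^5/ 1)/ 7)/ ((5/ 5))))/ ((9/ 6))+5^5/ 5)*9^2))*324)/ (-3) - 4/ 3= 1249377894236620052/ 21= 59494185439839050.10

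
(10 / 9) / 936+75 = 315905 / 4212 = 75.00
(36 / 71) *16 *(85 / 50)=4896 / 355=13.79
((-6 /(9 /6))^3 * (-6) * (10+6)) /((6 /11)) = 11264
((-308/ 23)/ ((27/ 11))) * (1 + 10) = -37268/ 621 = -60.01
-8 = -8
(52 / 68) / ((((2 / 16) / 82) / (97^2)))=80239952 / 17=4719997.18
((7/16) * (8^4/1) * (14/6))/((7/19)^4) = 33362176/147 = 226953.58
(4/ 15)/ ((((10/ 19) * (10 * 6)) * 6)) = 19/ 13500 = 0.00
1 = 1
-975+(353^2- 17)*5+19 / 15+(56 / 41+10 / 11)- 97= 4207096279 / 6765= 621891.54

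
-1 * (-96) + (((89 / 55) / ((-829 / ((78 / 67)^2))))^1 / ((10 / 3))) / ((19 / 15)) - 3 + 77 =661100898008 / 3888843145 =170.00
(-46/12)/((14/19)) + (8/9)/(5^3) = -163651/31500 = -5.20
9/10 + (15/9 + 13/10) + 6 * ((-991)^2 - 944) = 5886825.87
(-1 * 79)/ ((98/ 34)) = -1343/ 49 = -27.41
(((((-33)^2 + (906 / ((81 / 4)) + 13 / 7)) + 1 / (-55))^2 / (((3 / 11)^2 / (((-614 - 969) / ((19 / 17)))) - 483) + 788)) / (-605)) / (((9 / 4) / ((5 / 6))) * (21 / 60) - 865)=0.01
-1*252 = -252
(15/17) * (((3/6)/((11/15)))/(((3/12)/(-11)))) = -450/17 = -26.47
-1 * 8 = -8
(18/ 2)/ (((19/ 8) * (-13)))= -72/ 247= -0.29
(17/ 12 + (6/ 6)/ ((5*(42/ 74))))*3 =743/ 140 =5.31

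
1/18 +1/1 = 19/18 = 1.06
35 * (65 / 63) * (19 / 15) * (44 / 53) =54340 / 1431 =37.97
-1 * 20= -20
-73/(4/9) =-657/4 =-164.25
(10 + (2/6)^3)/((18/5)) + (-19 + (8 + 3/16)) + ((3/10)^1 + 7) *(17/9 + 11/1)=1673093/19440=86.06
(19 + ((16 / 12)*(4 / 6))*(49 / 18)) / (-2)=-1735 / 162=-10.71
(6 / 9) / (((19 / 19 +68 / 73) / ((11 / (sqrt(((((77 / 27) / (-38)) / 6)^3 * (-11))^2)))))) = 3784479698304 / 21457051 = 176374.64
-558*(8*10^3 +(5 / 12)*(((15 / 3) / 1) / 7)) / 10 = -12499665 / 28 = -446416.61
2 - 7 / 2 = -3 / 2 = -1.50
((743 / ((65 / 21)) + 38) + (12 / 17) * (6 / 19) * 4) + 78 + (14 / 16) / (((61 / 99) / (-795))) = -7909852733 / 10245560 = -772.03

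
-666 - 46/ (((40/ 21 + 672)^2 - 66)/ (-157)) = -66681656883/ 100124999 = -665.98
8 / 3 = 2.67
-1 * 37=-37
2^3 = 8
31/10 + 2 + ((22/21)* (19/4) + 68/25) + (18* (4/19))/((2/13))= 373342/9975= 37.43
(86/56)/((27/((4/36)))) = 43/6804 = 0.01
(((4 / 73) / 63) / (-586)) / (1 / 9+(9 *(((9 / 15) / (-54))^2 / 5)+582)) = -1000 / 392199548223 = -0.00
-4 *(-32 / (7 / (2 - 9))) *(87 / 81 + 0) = -3712 / 27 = -137.48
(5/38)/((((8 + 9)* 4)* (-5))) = -1/2584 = -0.00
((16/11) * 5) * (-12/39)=-320/143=-2.24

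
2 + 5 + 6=13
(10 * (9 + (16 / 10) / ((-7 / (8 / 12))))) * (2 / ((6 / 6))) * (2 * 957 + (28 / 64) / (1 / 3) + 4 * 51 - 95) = 358206.92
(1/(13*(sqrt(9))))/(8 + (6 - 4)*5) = 1/702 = 0.00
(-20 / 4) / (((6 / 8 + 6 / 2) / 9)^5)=-248832 / 625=-398.13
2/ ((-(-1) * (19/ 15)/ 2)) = 60/ 19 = 3.16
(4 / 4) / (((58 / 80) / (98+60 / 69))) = 90960 / 667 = 136.37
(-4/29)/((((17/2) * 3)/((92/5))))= -736/7395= -0.10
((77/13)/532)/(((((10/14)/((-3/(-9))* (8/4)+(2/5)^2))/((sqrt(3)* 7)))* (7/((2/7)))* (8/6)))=341* sqrt(3)/123500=0.00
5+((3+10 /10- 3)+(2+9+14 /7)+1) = 20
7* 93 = 651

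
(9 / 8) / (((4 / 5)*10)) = 9 / 64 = 0.14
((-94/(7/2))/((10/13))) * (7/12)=-611/30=-20.37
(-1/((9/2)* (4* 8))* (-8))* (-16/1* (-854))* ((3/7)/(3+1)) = 244/3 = 81.33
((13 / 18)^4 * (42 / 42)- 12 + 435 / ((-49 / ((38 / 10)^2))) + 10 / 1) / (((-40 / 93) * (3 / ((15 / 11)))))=103584082837 / 754427520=137.30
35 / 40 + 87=703 / 8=87.88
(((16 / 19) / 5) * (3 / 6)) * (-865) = -1384 / 19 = -72.84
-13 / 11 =-1.18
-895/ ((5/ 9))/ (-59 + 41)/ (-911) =-179/ 1822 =-0.10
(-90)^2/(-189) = -300/7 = -42.86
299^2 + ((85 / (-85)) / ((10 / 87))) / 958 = 856461493 / 9580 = 89400.99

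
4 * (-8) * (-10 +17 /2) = 48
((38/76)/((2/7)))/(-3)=-7/12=-0.58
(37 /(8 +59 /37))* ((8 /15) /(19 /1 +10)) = 10952 /154425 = 0.07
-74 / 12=-37 / 6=-6.17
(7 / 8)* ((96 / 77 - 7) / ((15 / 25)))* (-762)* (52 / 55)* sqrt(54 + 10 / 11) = 1462786* sqrt(1661) / 1331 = 44790.67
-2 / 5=-0.40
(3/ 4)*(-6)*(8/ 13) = -36/ 13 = -2.77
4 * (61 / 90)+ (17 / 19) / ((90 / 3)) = 4687 / 1710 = 2.74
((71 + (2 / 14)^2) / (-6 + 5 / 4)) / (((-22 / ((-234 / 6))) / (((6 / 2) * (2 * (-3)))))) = 4885920 / 10241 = 477.09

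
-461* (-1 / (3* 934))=461 / 2802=0.16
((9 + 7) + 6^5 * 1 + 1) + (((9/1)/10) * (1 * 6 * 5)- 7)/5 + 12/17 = 132561/17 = 7797.71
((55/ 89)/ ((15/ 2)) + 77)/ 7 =20581/ 1869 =11.01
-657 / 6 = -219 / 2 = -109.50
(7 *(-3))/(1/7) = -147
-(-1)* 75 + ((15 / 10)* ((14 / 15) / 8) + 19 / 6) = 9401 / 120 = 78.34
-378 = -378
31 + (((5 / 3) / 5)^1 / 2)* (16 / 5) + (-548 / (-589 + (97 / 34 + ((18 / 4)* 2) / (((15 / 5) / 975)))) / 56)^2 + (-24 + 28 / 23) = 311818926986572 / 35633426500035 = 8.75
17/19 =0.89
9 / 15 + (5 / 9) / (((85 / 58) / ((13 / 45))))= 977 / 1377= 0.71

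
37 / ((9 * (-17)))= -37 / 153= -0.24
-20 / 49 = -0.41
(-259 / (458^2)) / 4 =-259 / 839056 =-0.00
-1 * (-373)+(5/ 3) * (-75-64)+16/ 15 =712/ 5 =142.40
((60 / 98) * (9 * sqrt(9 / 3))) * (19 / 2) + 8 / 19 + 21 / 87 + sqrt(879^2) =2565 * sqrt(3) / 49 + 484694 / 551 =970.33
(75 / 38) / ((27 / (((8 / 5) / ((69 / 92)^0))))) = 0.12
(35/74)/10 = 7/148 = 0.05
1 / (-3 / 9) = -3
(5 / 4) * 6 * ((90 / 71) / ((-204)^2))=75 / 328304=0.00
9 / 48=3 / 16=0.19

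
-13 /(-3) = 13 /3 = 4.33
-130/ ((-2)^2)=-65/ 2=-32.50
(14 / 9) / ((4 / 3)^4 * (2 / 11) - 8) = -693 / 3308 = -0.21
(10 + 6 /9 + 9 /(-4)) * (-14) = -707 /6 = -117.83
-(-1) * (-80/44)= -20/11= -1.82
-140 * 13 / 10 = -182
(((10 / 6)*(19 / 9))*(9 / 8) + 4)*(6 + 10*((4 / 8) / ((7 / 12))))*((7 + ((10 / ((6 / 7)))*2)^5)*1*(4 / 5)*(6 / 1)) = 3849903649.49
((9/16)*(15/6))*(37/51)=555/544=1.02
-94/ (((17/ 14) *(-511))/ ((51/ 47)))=12/ 73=0.16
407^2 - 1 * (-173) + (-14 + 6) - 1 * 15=165799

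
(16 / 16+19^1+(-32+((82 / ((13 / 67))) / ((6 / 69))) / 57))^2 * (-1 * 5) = -14736477605 / 549081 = -26838.44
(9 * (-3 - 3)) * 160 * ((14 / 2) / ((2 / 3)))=-90720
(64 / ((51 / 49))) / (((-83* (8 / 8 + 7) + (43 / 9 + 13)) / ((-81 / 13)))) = 95256 / 160667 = 0.59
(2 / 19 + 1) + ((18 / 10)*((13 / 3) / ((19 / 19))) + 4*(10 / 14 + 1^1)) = 10482 / 665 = 15.76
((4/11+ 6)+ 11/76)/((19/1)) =5441/15884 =0.34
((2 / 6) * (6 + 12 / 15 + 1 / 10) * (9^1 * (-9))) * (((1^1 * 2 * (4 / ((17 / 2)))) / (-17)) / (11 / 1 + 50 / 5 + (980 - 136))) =14904 / 1249925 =0.01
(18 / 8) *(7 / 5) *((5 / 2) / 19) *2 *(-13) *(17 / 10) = -13923 / 760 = -18.32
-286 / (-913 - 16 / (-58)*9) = 8294 / 26405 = 0.31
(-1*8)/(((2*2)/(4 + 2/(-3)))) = -20/3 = -6.67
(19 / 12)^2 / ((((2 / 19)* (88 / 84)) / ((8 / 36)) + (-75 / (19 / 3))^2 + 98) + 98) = 912247 / 122532624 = 0.01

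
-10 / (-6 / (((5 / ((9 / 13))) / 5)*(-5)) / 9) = -325 / 3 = -108.33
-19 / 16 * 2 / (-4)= 19 / 32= 0.59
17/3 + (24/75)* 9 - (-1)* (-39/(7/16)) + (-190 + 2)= -141013/525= -268.60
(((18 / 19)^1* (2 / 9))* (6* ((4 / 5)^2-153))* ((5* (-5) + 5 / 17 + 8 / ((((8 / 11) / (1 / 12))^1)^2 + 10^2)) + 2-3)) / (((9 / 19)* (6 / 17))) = 35418504524 / 1199025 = 29539.42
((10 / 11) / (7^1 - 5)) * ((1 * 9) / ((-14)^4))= 45 / 422576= 0.00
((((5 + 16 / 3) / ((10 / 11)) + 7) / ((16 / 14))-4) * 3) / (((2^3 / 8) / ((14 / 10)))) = 20279 / 400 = 50.70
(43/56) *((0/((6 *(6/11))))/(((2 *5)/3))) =0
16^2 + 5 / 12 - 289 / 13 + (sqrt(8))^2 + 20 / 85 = 642901 / 2652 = 242.42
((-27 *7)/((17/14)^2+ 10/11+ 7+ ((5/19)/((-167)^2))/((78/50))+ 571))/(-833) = 171856368684/439606343108531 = 0.00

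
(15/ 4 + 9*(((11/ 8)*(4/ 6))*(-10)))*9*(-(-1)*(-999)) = 2832165/ 4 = 708041.25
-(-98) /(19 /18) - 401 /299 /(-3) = 1589927 /17043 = 93.29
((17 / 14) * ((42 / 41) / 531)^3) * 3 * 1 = 3332 / 127394334531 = 0.00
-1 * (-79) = 79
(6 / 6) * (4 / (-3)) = -4 / 3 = -1.33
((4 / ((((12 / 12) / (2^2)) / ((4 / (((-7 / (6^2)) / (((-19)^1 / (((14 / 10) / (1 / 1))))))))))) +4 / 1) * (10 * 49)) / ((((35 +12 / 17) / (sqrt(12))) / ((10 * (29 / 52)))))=415401800 * sqrt(3) / 607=1185332.82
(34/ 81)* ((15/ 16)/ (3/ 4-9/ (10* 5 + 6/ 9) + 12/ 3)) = 323/ 3753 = 0.09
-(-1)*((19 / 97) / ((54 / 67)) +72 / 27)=15241 / 5238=2.91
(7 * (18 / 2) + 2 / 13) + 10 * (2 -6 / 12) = 1016 / 13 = 78.15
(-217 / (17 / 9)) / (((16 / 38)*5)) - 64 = -80627 / 680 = -118.57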